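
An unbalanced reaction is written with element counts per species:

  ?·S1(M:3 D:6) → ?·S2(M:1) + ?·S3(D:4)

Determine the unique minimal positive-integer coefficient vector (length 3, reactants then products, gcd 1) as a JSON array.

Coefficients: [2, 6, 3]

M: 2·3 = 6 | 6·1+3·0 = 6
D: 2·6 = 12 | 6·0+3·4 = 12
gcd(2,6,3) = 1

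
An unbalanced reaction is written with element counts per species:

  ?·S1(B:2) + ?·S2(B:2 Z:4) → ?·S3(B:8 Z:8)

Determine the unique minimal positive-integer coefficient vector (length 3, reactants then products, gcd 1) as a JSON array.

Coefficients: [2, 2, 1]

B: 2·2+2·2 = 8 | 1·8 = 8
Z: 2·0+2·4 = 8 | 1·8 = 8
gcd(2,2,1) = 1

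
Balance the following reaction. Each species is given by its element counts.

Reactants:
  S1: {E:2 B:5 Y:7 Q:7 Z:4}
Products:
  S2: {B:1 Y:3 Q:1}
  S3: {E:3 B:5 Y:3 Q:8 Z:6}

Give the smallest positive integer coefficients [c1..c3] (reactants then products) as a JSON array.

E: 3·2 = 6 | 5·0+2·3 = 6
B: 3·5 = 15 | 5·1+2·5 = 15
Y: 3·7 = 21 | 5·3+2·3 = 21
Q: 3·7 = 21 | 5·1+2·8 = 21
Z: 3·4 = 12 | 5·0+2·6 = 12
gcd(3,5,2) = 1

Coefficients: [3, 5, 2]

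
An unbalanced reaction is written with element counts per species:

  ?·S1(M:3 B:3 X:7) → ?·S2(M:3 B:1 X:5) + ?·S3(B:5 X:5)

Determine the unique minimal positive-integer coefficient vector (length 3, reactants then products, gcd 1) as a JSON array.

Coefficients: [5, 5, 2]

M: 5·3 = 15 | 5·3+2·0 = 15
B: 5·3 = 15 | 5·1+2·5 = 15
X: 5·7 = 35 | 5·5+2·5 = 35
gcd(5,5,2) = 1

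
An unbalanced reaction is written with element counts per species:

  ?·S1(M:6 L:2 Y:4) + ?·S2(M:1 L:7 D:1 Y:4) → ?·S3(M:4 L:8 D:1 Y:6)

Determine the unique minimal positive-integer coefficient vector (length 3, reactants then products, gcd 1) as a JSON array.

Coefficients: [1, 2, 2]

M: 1·6+2·1 = 8 | 2·4 = 8
L: 1·2+2·7 = 16 | 2·8 = 16
D: 1·0+2·1 = 2 | 2·1 = 2
Y: 1·4+2·4 = 12 | 2·6 = 12
gcd(1,2,2) = 1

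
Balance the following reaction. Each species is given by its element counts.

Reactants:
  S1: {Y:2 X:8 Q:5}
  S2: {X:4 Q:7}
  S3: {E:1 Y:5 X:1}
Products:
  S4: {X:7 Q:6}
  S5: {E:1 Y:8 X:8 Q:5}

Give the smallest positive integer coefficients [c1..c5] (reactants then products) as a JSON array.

Coefficients: [3, 1, 2, 2, 2]

E: 3·0+1·0+2·1 = 2 | 2·0+2·1 = 2
Y: 3·2+1·0+2·5 = 16 | 2·0+2·8 = 16
X: 3·8+1·4+2·1 = 30 | 2·7+2·8 = 30
Q: 3·5+1·7+2·0 = 22 | 2·6+2·5 = 22
gcd(3,1,2,2,2) = 1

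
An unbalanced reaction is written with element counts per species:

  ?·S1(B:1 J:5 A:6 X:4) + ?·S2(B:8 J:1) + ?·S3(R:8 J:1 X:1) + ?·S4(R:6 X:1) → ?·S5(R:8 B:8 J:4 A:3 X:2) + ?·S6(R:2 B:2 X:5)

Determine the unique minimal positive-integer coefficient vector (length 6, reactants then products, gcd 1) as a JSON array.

Coefficients: [2, 4, 2, 3, 4, 1]

R: 2·0+4·0+2·8+3·6 = 34 | 4·8+1·2 = 34
B: 2·1+4·8+2·0+3·0 = 34 | 4·8+1·2 = 34
J: 2·5+4·1+2·1+3·0 = 16 | 4·4+1·0 = 16
A: 2·6+4·0+2·0+3·0 = 12 | 4·3+1·0 = 12
X: 2·4+4·0+2·1+3·1 = 13 | 4·2+1·5 = 13
gcd(2,4,2,3,4,1) = 1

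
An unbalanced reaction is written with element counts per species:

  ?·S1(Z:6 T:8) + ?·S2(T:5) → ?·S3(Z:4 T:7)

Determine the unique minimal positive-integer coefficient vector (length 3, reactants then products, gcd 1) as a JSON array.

Z: 2·6+1·0 = 12 | 3·4 = 12
T: 2·8+1·5 = 21 | 3·7 = 21
gcd(2,1,3) = 1

Coefficients: [2, 1, 3]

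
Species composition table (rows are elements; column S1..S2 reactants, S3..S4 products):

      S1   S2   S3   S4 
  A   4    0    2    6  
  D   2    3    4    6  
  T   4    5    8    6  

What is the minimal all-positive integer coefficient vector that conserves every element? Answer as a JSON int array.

Coefficients: [4, 6, 5, 1]

A: 4·4+6·0 = 16 | 5·2+1·6 = 16
D: 4·2+6·3 = 26 | 5·4+1·6 = 26
T: 4·4+6·5 = 46 | 5·8+1·6 = 46
gcd(4,6,5,1) = 1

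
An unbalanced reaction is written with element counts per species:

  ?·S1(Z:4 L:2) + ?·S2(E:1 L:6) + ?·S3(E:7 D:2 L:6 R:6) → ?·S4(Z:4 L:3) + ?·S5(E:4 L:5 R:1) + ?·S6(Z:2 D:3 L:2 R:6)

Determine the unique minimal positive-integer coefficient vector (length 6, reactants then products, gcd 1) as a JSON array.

Z: 5·4+3·0+3·0 = 20 | 4·4+6·0+2·2 = 20
E: 5·0+3·1+3·7 = 24 | 4·0+6·4+2·0 = 24
D: 5·0+3·0+3·2 = 6 | 4·0+6·0+2·3 = 6
L: 5·2+3·6+3·6 = 46 | 4·3+6·5+2·2 = 46
R: 5·0+3·0+3·6 = 18 | 4·0+6·1+2·6 = 18
gcd(5,3,3,4,6,2) = 1

Coefficients: [5, 3, 3, 4, 6, 2]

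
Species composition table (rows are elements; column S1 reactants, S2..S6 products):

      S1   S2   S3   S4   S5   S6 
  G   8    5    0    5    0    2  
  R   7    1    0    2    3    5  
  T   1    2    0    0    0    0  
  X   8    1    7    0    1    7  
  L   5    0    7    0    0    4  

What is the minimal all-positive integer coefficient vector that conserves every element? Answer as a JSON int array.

G: 6·8 = 48 | 3·5+2·0+5·5+3·0+4·2 = 48
R: 6·7 = 42 | 3·1+2·0+5·2+3·3+4·5 = 42
T: 6·1 = 6 | 3·2+2·0+5·0+3·0+4·0 = 6
X: 6·8 = 48 | 3·1+2·7+5·0+3·1+4·7 = 48
L: 6·5 = 30 | 3·0+2·7+5·0+3·0+4·4 = 30
gcd(6,3,2,5,3,4) = 1

Coefficients: [6, 3, 2, 5, 3, 4]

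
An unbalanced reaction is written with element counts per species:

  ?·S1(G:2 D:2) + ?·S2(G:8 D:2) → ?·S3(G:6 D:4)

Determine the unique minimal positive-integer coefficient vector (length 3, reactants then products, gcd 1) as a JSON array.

Coefficients: [5, 1, 3]

G: 5·2+1·8 = 18 | 3·6 = 18
D: 5·2+1·2 = 12 | 3·4 = 12
gcd(5,1,3) = 1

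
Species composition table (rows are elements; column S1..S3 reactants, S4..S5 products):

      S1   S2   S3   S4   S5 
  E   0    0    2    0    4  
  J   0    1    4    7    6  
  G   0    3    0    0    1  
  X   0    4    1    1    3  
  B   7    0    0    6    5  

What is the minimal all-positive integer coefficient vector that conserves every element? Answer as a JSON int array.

E: 3·0+1·0+6·2 = 12 | 1·0+3·4 = 12
J: 3·0+1·1+6·4 = 25 | 1·7+3·6 = 25
G: 3·0+1·3+6·0 = 3 | 1·0+3·1 = 3
X: 3·0+1·4+6·1 = 10 | 1·1+3·3 = 10
B: 3·7+1·0+6·0 = 21 | 1·6+3·5 = 21
gcd(3,1,6,1,3) = 1

Coefficients: [3, 1, 6, 1, 3]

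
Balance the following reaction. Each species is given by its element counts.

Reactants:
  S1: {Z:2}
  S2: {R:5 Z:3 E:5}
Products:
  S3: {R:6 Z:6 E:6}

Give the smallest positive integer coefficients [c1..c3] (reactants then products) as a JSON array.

R: 6·0+6·5 = 30 | 5·6 = 30
Z: 6·2+6·3 = 30 | 5·6 = 30
E: 6·0+6·5 = 30 | 5·6 = 30
gcd(6,6,5) = 1

Coefficients: [6, 6, 5]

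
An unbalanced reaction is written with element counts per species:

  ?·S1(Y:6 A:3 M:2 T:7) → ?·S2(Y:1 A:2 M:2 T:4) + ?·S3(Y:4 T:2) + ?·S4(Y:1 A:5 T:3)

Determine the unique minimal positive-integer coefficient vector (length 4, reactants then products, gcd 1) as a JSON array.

Coefficients: [5, 5, 6, 1]

Y: 5·6 = 30 | 5·1+6·4+1·1 = 30
A: 5·3 = 15 | 5·2+6·0+1·5 = 15
M: 5·2 = 10 | 5·2+6·0+1·0 = 10
T: 5·7 = 35 | 5·4+6·2+1·3 = 35
gcd(5,5,6,1) = 1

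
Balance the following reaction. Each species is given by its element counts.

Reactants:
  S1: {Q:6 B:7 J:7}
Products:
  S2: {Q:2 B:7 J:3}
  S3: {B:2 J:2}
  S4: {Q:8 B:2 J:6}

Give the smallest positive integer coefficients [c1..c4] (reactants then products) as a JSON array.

Coefficients: [5, 3, 4, 3]

Q: 5·6 = 30 | 3·2+4·0+3·8 = 30
B: 5·7 = 35 | 3·7+4·2+3·2 = 35
J: 5·7 = 35 | 3·3+4·2+3·6 = 35
gcd(5,3,4,3) = 1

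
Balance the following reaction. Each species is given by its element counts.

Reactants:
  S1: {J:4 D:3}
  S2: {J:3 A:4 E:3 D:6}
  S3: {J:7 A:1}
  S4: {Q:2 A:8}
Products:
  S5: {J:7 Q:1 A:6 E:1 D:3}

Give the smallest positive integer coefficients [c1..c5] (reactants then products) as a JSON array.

J: 2·4+2·3+4·7+3·0 = 42 | 6·7 = 42
Q: 2·0+2·0+4·0+3·2 = 6 | 6·1 = 6
A: 2·0+2·4+4·1+3·8 = 36 | 6·6 = 36
E: 2·0+2·3+4·0+3·0 = 6 | 6·1 = 6
D: 2·3+2·6+4·0+3·0 = 18 | 6·3 = 18
gcd(2,2,4,3,6) = 1

Coefficients: [2, 2, 4, 3, 6]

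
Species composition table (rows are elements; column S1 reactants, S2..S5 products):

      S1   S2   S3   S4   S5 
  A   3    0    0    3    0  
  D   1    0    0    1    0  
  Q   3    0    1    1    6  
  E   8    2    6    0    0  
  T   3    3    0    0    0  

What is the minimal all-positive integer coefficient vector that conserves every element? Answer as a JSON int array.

A: 6·3 = 18 | 6·0+6·0+6·3+1·0 = 18
D: 6·1 = 6 | 6·0+6·0+6·1+1·0 = 6
Q: 6·3 = 18 | 6·0+6·1+6·1+1·6 = 18
E: 6·8 = 48 | 6·2+6·6+6·0+1·0 = 48
T: 6·3 = 18 | 6·3+6·0+6·0+1·0 = 18
gcd(6,6,6,6,1) = 1

Coefficients: [6, 6, 6, 6, 1]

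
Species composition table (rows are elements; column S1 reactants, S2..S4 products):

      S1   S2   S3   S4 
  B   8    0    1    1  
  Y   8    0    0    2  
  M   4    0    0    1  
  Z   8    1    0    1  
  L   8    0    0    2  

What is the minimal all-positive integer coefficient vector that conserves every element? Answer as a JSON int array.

B: 1·8 = 8 | 4·0+4·1+4·1 = 8
Y: 1·8 = 8 | 4·0+4·0+4·2 = 8
M: 1·4 = 4 | 4·0+4·0+4·1 = 4
Z: 1·8 = 8 | 4·1+4·0+4·1 = 8
L: 1·8 = 8 | 4·0+4·0+4·2 = 8
gcd(1,4,4,4) = 1

Coefficients: [1, 4, 4, 4]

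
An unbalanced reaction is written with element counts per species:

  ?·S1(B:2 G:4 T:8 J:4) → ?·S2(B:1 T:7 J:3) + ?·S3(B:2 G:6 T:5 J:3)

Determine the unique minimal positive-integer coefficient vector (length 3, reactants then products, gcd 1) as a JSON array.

Coefficients: [3, 2, 2]

B: 3·2 = 6 | 2·1+2·2 = 6
G: 3·4 = 12 | 2·0+2·6 = 12
T: 3·8 = 24 | 2·7+2·5 = 24
J: 3·4 = 12 | 2·3+2·3 = 12
gcd(3,2,2) = 1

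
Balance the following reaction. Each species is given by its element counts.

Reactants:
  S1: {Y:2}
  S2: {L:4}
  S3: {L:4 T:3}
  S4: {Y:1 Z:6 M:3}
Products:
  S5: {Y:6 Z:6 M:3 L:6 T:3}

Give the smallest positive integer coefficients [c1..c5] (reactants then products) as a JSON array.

Y: 5·2+1·0+2·0+2·1 = 12 | 2·6 = 12
Z: 5·0+1·0+2·0+2·6 = 12 | 2·6 = 12
M: 5·0+1·0+2·0+2·3 = 6 | 2·3 = 6
L: 5·0+1·4+2·4+2·0 = 12 | 2·6 = 12
T: 5·0+1·0+2·3+2·0 = 6 | 2·3 = 6
gcd(5,1,2,2,2) = 1

Coefficients: [5, 1, 2, 2, 2]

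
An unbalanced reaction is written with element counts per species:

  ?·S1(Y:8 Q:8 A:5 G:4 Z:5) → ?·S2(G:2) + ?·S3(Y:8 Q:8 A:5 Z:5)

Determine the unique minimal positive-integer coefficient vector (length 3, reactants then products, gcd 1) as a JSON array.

Coefficients: [1, 2, 1]

Y: 1·8 = 8 | 2·0+1·8 = 8
Q: 1·8 = 8 | 2·0+1·8 = 8
A: 1·5 = 5 | 2·0+1·5 = 5
G: 1·4 = 4 | 2·2+1·0 = 4
Z: 1·5 = 5 | 2·0+1·5 = 5
gcd(1,2,1) = 1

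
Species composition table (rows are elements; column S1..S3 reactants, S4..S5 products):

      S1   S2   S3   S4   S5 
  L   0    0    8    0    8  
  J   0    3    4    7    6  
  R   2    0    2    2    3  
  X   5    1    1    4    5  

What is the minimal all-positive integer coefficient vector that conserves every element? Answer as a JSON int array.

L: 3·0+5·0+4·8 = 32 | 1·0+4·8 = 32
J: 3·0+5·3+4·4 = 31 | 1·7+4·6 = 31
R: 3·2+5·0+4·2 = 14 | 1·2+4·3 = 14
X: 3·5+5·1+4·1 = 24 | 1·4+4·5 = 24
gcd(3,5,4,1,4) = 1

Coefficients: [3, 5, 4, 1, 4]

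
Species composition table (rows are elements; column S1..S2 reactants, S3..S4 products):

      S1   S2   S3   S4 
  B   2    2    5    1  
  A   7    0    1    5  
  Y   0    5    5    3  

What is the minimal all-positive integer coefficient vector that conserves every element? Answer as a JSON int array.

Coefficients: [4, 6, 3, 5]

B: 4·2+6·2 = 20 | 3·5+5·1 = 20
A: 4·7+6·0 = 28 | 3·1+5·5 = 28
Y: 4·0+6·5 = 30 | 3·5+5·3 = 30
gcd(4,6,3,5) = 1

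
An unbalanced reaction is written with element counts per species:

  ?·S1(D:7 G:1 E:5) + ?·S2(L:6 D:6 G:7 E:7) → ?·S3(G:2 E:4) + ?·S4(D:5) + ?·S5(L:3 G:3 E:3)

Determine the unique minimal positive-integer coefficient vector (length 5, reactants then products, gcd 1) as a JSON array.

L: 1·0+3·6 = 18 | 2·0+5·0+6·3 = 18
D: 1·7+3·6 = 25 | 2·0+5·5+6·0 = 25
G: 1·1+3·7 = 22 | 2·2+5·0+6·3 = 22
E: 1·5+3·7 = 26 | 2·4+5·0+6·3 = 26
gcd(1,3,2,5,6) = 1

Coefficients: [1, 3, 2, 5, 6]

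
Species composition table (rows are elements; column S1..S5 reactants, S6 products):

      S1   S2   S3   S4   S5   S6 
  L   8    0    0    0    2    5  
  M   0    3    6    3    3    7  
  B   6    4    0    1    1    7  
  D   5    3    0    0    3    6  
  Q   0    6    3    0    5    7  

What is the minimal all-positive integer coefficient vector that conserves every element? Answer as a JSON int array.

Coefficients: [3, 4, 1, 5, 3, 6]

L: 3·8+4·0+1·0+5·0+3·2 = 30 | 6·5 = 30
M: 3·0+4·3+1·6+5·3+3·3 = 42 | 6·7 = 42
B: 3·6+4·4+1·0+5·1+3·1 = 42 | 6·7 = 42
D: 3·5+4·3+1·0+5·0+3·3 = 36 | 6·6 = 36
Q: 3·0+4·6+1·3+5·0+3·5 = 42 | 6·7 = 42
gcd(3,4,1,5,3,6) = 1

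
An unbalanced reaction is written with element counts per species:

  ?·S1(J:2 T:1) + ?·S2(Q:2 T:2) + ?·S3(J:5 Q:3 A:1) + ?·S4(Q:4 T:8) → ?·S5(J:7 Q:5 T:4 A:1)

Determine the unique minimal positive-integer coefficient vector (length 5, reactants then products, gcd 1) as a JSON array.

J: 4·2+2·0+4·5+1·0 = 28 | 4·7 = 28
Q: 4·0+2·2+4·3+1·4 = 20 | 4·5 = 20
T: 4·1+2·2+4·0+1·8 = 16 | 4·4 = 16
A: 4·0+2·0+4·1+1·0 = 4 | 4·1 = 4
gcd(4,2,4,1,4) = 1

Coefficients: [4, 2, 4, 1, 4]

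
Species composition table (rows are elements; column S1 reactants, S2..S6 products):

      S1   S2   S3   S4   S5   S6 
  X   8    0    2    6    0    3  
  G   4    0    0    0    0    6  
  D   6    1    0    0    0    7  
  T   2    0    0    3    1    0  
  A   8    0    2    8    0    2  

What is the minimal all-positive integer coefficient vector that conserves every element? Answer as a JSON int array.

Coefficients: [3, 4, 6, 1, 3, 2]

X: 3·8 = 24 | 4·0+6·2+1·6+3·0+2·3 = 24
G: 3·4 = 12 | 4·0+6·0+1·0+3·0+2·6 = 12
D: 3·6 = 18 | 4·1+6·0+1·0+3·0+2·7 = 18
T: 3·2 = 6 | 4·0+6·0+1·3+3·1+2·0 = 6
A: 3·8 = 24 | 4·0+6·2+1·8+3·0+2·2 = 24
gcd(3,4,6,1,3,2) = 1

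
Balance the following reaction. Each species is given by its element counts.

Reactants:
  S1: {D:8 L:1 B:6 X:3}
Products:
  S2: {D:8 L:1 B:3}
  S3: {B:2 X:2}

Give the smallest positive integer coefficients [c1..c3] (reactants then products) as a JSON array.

D: 2·8 = 16 | 2·8+3·0 = 16
L: 2·1 = 2 | 2·1+3·0 = 2
B: 2·6 = 12 | 2·3+3·2 = 12
X: 2·3 = 6 | 2·0+3·2 = 6
gcd(2,2,3) = 1

Coefficients: [2, 2, 3]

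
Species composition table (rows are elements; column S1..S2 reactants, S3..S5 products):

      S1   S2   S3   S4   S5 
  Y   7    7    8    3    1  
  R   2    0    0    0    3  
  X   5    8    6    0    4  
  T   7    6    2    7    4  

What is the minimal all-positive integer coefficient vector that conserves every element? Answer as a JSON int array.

Coefficients: [6, 2, 5, 4, 4]

Y: 6·7+2·7 = 56 | 5·8+4·3+4·1 = 56
R: 6·2+2·0 = 12 | 5·0+4·0+4·3 = 12
X: 6·5+2·8 = 46 | 5·6+4·0+4·4 = 46
T: 6·7+2·6 = 54 | 5·2+4·7+4·4 = 54
gcd(6,2,5,4,4) = 1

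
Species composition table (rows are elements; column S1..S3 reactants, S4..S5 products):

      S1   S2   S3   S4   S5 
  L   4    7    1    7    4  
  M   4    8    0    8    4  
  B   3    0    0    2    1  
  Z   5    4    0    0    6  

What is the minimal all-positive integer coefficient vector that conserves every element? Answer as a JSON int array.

L: 4·4+4·7+1·1 = 45 | 3·7+6·4 = 45
M: 4·4+4·8+1·0 = 48 | 3·8+6·4 = 48
B: 4·3+4·0+1·0 = 12 | 3·2+6·1 = 12
Z: 4·5+4·4+1·0 = 36 | 3·0+6·6 = 36
gcd(4,4,1,3,6) = 1

Coefficients: [4, 4, 1, 3, 6]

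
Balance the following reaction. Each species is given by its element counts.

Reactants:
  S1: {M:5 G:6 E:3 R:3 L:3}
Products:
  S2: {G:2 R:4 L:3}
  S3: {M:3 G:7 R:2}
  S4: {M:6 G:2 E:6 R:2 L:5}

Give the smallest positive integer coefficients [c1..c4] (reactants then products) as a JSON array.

Coefficients: [6, 1, 4, 3]

M: 6·5 = 30 | 1·0+4·3+3·6 = 30
G: 6·6 = 36 | 1·2+4·7+3·2 = 36
E: 6·3 = 18 | 1·0+4·0+3·6 = 18
R: 6·3 = 18 | 1·4+4·2+3·2 = 18
L: 6·3 = 18 | 1·3+4·0+3·5 = 18
gcd(6,1,4,3) = 1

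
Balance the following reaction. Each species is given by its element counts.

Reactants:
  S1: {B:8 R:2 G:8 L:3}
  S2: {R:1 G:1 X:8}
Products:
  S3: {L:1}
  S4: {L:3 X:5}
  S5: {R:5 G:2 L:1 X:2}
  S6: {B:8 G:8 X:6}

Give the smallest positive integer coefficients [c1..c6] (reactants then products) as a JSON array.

Coefficients: [3, 4, 1, 2, 2, 3]

B: 3·8+4·0 = 24 | 1·0+2·0+2·0+3·8 = 24
R: 3·2+4·1 = 10 | 1·0+2·0+2·5+3·0 = 10
G: 3·8+4·1 = 28 | 1·0+2·0+2·2+3·8 = 28
L: 3·3+4·0 = 9 | 1·1+2·3+2·1+3·0 = 9
X: 3·0+4·8 = 32 | 1·0+2·5+2·2+3·6 = 32
gcd(3,4,1,2,2,3) = 1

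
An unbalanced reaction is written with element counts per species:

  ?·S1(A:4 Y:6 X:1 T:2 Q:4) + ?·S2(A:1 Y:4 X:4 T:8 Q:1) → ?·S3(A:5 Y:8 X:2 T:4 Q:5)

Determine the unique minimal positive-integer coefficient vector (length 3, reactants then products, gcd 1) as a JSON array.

A: 6·4+1·1 = 25 | 5·5 = 25
Y: 6·6+1·4 = 40 | 5·8 = 40
X: 6·1+1·4 = 10 | 5·2 = 10
T: 6·2+1·8 = 20 | 5·4 = 20
Q: 6·4+1·1 = 25 | 5·5 = 25
gcd(6,1,5) = 1

Coefficients: [6, 1, 5]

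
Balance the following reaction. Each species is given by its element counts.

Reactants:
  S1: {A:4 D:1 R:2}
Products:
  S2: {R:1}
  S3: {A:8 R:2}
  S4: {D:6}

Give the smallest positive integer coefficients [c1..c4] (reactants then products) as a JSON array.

A: 6·4 = 24 | 6·0+3·8+1·0 = 24
D: 6·1 = 6 | 6·0+3·0+1·6 = 6
R: 6·2 = 12 | 6·1+3·2+1·0 = 12
gcd(6,6,3,1) = 1

Coefficients: [6, 6, 3, 1]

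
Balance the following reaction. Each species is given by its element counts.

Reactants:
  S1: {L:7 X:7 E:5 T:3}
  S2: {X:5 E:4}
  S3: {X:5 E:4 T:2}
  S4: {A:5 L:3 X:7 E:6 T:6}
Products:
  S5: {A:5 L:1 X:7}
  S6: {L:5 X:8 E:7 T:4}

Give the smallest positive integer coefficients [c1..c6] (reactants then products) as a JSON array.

A: 4·0+1·0+3·0+1·5 = 5 | 1·5+6·0 = 5
L: 4·7+1·0+3·0+1·3 = 31 | 1·1+6·5 = 31
X: 4·7+1·5+3·5+1·7 = 55 | 1·7+6·8 = 55
E: 4·5+1·4+3·4+1·6 = 42 | 1·0+6·7 = 42
T: 4·3+1·0+3·2+1·6 = 24 | 1·0+6·4 = 24
gcd(4,1,3,1,1,6) = 1

Coefficients: [4, 1, 3, 1, 1, 6]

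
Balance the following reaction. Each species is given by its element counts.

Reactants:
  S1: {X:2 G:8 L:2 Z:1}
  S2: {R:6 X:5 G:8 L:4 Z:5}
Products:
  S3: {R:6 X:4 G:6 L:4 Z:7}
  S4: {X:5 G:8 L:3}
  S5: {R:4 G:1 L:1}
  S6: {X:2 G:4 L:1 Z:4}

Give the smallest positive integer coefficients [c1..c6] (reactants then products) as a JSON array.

Coefficients: [2, 5, 1, 3, 6, 5]

R: 2·0+5·6 = 30 | 1·6+3·0+6·4+5·0 = 30
X: 2·2+5·5 = 29 | 1·4+3·5+6·0+5·2 = 29
G: 2·8+5·8 = 56 | 1·6+3·8+6·1+5·4 = 56
L: 2·2+5·4 = 24 | 1·4+3·3+6·1+5·1 = 24
Z: 2·1+5·5 = 27 | 1·7+3·0+6·0+5·4 = 27
gcd(2,5,1,3,6,5) = 1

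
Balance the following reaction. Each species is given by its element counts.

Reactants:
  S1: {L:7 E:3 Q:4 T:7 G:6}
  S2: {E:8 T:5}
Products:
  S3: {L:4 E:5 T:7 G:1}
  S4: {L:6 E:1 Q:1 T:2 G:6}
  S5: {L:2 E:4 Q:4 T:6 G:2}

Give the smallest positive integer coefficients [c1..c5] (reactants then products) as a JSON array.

L: 6·7+2·0 = 42 | 2·4+4·6+5·2 = 42
E: 6·3+2·8 = 34 | 2·5+4·1+5·4 = 34
Q: 6·4+2·0 = 24 | 2·0+4·1+5·4 = 24
T: 6·7+2·5 = 52 | 2·7+4·2+5·6 = 52
G: 6·6+2·0 = 36 | 2·1+4·6+5·2 = 36
gcd(6,2,2,4,5) = 1

Coefficients: [6, 2, 2, 4, 5]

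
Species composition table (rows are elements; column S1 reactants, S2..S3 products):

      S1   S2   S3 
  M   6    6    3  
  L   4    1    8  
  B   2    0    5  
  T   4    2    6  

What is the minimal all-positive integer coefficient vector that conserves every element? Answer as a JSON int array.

Coefficients: [5, 4, 2]

M: 5·6 = 30 | 4·6+2·3 = 30
L: 5·4 = 20 | 4·1+2·8 = 20
B: 5·2 = 10 | 4·0+2·5 = 10
T: 5·4 = 20 | 4·2+2·6 = 20
gcd(5,4,2) = 1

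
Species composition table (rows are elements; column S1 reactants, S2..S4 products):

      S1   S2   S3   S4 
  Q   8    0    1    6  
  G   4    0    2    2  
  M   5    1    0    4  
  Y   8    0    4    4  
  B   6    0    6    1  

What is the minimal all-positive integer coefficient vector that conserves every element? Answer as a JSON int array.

Q: 5·8 = 40 | 1·0+4·1+6·6 = 40
G: 5·4 = 20 | 1·0+4·2+6·2 = 20
M: 5·5 = 25 | 1·1+4·0+6·4 = 25
Y: 5·8 = 40 | 1·0+4·4+6·4 = 40
B: 5·6 = 30 | 1·0+4·6+6·1 = 30
gcd(5,1,4,6) = 1

Coefficients: [5, 1, 4, 6]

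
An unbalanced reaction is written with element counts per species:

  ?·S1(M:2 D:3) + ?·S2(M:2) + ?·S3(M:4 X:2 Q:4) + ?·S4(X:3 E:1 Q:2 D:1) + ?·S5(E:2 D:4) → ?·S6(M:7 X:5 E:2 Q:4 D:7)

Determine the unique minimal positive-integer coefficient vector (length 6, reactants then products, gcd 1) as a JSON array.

Coefficients: [6, 6, 1, 6, 1, 4]

M: 6·2+6·2+1·4+6·0+1·0 = 28 | 4·7 = 28
X: 6·0+6·0+1·2+6·3+1·0 = 20 | 4·5 = 20
E: 6·0+6·0+1·0+6·1+1·2 = 8 | 4·2 = 8
Q: 6·0+6·0+1·4+6·2+1·0 = 16 | 4·4 = 16
D: 6·3+6·0+1·0+6·1+1·4 = 28 | 4·7 = 28
gcd(6,6,1,6,1,4) = 1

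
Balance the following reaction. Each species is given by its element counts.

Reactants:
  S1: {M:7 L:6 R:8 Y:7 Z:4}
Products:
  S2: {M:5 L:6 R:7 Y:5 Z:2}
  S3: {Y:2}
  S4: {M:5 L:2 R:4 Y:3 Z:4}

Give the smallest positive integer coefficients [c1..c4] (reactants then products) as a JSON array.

M: 5·7 = 35 | 4·5+3·0+3·5 = 35
L: 5·6 = 30 | 4·6+3·0+3·2 = 30
R: 5·8 = 40 | 4·7+3·0+3·4 = 40
Y: 5·7 = 35 | 4·5+3·2+3·3 = 35
Z: 5·4 = 20 | 4·2+3·0+3·4 = 20
gcd(5,4,3,3) = 1

Coefficients: [5, 4, 3, 3]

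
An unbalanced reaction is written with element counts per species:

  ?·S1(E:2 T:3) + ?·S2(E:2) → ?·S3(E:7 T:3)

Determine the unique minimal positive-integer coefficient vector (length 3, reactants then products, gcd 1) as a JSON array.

Coefficients: [2, 5, 2]

E: 2·2+5·2 = 14 | 2·7 = 14
T: 2·3+5·0 = 6 | 2·3 = 6
gcd(2,5,2) = 1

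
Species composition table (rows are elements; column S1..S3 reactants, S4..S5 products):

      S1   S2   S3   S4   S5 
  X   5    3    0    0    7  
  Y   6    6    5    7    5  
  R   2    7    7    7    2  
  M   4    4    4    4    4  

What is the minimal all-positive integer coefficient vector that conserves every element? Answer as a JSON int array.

Coefficients: [6, 4, 1, 5, 6]

X: 6·5+4·3+1·0 = 42 | 5·0+6·7 = 42
Y: 6·6+4·6+1·5 = 65 | 5·7+6·5 = 65
R: 6·2+4·7+1·7 = 47 | 5·7+6·2 = 47
M: 6·4+4·4+1·4 = 44 | 5·4+6·4 = 44
gcd(6,4,1,5,6) = 1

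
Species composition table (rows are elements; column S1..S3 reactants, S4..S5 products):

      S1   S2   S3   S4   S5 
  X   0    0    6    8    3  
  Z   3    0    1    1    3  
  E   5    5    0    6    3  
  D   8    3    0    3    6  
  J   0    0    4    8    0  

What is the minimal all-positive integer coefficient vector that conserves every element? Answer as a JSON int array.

X: 3·0+3·0+6·6 = 36 | 3·8+4·3 = 36
Z: 3·3+3·0+6·1 = 15 | 3·1+4·3 = 15
E: 3·5+3·5+6·0 = 30 | 3·6+4·3 = 30
D: 3·8+3·3+6·0 = 33 | 3·3+4·6 = 33
J: 3·0+3·0+6·4 = 24 | 3·8+4·0 = 24
gcd(3,3,6,3,4) = 1

Coefficients: [3, 3, 6, 3, 4]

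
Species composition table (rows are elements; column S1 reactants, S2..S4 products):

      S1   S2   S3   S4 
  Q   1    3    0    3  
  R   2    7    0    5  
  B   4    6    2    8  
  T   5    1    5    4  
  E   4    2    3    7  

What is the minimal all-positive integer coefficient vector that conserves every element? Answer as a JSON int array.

Coefficients: [6, 1, 5, 1]

Q: 6·1 = 6 | 1·3+5·0+1·3 = 6
R: 6·2 = 12 | 1·7+5·0+1·5 = 12
B: 6·4 = 24 | 1·6+5·2+1·8 = 24
T: 6·5 = 30 | 1·1+5·5+1·4 = 30
E: 6·4 = 24 | 1·2+5·3+1·7 = 24
gcd(6,1,5,1) = 1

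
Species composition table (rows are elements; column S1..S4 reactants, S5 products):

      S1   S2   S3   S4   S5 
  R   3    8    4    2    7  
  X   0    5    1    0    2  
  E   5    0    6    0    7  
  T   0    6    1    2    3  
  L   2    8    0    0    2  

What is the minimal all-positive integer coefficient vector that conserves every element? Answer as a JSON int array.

R: 1·3+1·8+5·4+2·2 = 35 | 5·7 = 35
X: 1·0+1·5+5·1+2·0 = 10 | 5·2 = 10
E: 1·5+1·0+5·6+2·0 = 35 | 5·7 = 35
T: 1·0+1·6+5·1+2·2 = 15 | 5·3 = 15
L: 1·2+1·8+5·0+2·0 = 10 | 5·2 = 10
gcd(1,1,5,2,5) = 1

Coefficients: [1, 1, 5, 2, 5]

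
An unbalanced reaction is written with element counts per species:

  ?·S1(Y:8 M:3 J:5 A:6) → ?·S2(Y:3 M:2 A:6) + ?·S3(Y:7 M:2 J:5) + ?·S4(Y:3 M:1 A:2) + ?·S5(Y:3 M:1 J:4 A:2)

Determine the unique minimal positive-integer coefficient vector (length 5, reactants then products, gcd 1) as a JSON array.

Coefficients: [5, 2, 1, 4, 5]

Y: 5·8 = 40 | 2·3+1·7+4·3+5·3 = 40
M: 5·3 = 15 | 2·2+1·2+4·1+5·1 = 15
J: 5·5 = 25 | 2·0+1·5+4·0+5·4 = 25
A: 5·6 = 30 | 2·6+1·0+4·2+5·2 = 30
gcd(5,2,1,4,5) = 1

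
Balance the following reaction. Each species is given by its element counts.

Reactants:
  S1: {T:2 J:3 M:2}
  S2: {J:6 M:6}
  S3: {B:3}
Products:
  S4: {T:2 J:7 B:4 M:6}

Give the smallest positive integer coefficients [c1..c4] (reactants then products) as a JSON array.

T: 3·2+2·0+4·0 = 6 | 3·2 = 6
J: 3·3+2·6+4·0 = 21 | 3·7 = 21
B: 3·0+2·0+4·3 = 12 | 3·4 = 12
M: 3·2+2·6+4·0 = 18 | 3·6 = 18
gcd(3,2,4,3) = 1

Coefficients: [3, 2, 4, 3]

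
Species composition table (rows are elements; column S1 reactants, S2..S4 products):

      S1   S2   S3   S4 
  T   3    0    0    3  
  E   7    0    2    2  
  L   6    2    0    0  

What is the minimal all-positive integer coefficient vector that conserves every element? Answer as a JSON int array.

T: 2·3 = 6 | 6·0+5·0+2·3 = 6
E: 2·7 = 14 | 6·0+5·2+2·2 = 14
L: 2·6 = 12 | 6·2+5·0+2·0 = 12
gcd(2,6,5,2) = 1

Coefficients: [2, 6, 5, 2]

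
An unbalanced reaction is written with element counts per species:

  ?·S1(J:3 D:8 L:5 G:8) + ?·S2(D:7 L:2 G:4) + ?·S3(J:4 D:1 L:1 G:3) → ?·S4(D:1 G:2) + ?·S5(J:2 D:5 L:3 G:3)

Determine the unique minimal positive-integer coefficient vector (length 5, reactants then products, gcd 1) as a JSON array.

J: 2·3+2·0+1·4 = 10 | 6·0+5·2 = 10
D: 2·8+2·7+1·1 = 31 | 6·1+5·5 = 31
L: 2·5+2·2+1·1 = 15 | 6·0+5·3 = 15
G: 2·8+2·4+1·3 = 27 | 6·2+5·3 = 27
gcd(2,2,1,6,5) = 1

Coefficients: [2, 2, 1, 6, 5]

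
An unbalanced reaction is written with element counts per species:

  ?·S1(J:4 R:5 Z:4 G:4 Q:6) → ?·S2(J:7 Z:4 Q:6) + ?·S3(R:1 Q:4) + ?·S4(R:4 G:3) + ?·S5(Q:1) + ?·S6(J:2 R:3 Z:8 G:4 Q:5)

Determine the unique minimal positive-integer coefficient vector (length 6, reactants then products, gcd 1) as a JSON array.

Coefficients: [4, 2, 1, 4, 3, 1]

J: 4·4 = 16 | 2·7+1·0+4·0+3·0+1·2 = 16
R: 4·5 = 20 | 2·0+1·1+4·4+3·0+1·3 = 20
Z: 4·4 = 16 | 2·4+1·0+4·0+3·0+1·8 = 16
G: 4·4 = 16 | 2·0+1·0+4·3+3·0+1·4 = 16
Q: 4·6 = 24 | 2·6+1·4+4·0+3·1+1·5 = 24
gcd(4,2,1,4,3,1) = 1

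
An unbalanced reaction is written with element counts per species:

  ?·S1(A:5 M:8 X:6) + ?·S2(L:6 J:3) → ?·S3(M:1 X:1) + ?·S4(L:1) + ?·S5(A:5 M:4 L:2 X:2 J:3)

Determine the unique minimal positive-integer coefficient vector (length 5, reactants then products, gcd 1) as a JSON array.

A: 1·5+1·0 = 5 | 4·0+4·0+1·5 = 5
M: 1·8+1·0 = 8 | 4·1+4·0+1·4 = 8
L: 1·0+1·6 = 6 | 4·0+4·1+1·2 = 6
X: 1·6+1·0 = 6 | 4·1+4·0+1·2 = 6
J: 1·0+1·3 = 3 | 4·0+4·0+1·3 = 3
gcd(1,1,4,4,1) = 1

Coefficients: [1, 1, 4, 4, 1]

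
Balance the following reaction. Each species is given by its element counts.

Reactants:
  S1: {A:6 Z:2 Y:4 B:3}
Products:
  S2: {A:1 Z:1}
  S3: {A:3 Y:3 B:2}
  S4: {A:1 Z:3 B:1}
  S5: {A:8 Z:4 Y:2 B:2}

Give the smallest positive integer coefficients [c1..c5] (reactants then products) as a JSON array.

A: 5·6 = 30 | 3·1+6·3+1·1+1·8 = 30
Z: 5·2 = 10 | 3·1+6·0+1·3+1·4 = 10
Y: 5·4 = 20 | 3·0+6·3+1·0+1·2 = 20
B: 5·3 = 15 | 3·0+6·2+1·1+1·2 = 15
gcd(5,3,6,1,1) = 1

Coefficients: [5, 3, 6, 1, 1]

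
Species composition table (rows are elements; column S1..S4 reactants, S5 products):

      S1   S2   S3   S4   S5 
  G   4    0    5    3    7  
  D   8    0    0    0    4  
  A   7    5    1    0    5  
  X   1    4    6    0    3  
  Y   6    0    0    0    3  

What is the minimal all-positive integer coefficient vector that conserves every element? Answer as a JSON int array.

Coefficients: [2, 1, 1, 5, 4]

G: 2·4+1·0+1·5+5·3 = 28 | 4·7 = 28
D: 2·8+1·0+1·0+5·0 = 16 | 4·4 = 16
A: 2·7+1·5+1·1+5·0 = 20 | 4·5 = 20
X: 2·1+1·4+1·6+5·0 = 12 | 4·3 = 12
Y: 2·6+1·0+1·0+5·0 = 12 | 4·3 = 12
gcd(2,1,1,5,4) = 1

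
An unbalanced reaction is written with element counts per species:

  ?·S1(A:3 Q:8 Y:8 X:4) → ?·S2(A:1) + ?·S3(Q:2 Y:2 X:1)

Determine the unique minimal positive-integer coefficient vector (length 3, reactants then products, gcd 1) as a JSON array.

Coefficients: [1, 3, 4]

A: 1·3 = 3 | 3·1+4·0 = 3
Q: 1·8 = 8 | 3·0+4·2 = 8
Y: 1·8 = 8 | 3·0+4·2 = 8
X: 1·4 = 4 | 3·0+4·1 = 4
gcd(1,3,4) = 1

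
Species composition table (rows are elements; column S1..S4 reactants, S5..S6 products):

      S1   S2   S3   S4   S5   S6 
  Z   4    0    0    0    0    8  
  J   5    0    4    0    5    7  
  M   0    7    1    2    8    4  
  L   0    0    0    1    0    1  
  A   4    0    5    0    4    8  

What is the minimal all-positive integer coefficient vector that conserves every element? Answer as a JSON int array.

Z: 6·4+6·0+4·0+3·0 = 24 | 5·0+3·8 = 24
J: 6·5+6·0+4·4+3·0 = 46 | 5·5+3·7 = 46
M: 6·0+6·7+4·1+3·2 = 52 | 5·8+3·4 = 52
L: 6·0+6·0+4·0+3·1 = 3 | 5·0+3·1 = 3
A: 6·4+6·0+4·5+3·0 = 44 | 5·4+3·8 = 44
gcd(6,6,4,3,5,3) = 1

Coefficients: [6, 6, 4, 3, 5, 3]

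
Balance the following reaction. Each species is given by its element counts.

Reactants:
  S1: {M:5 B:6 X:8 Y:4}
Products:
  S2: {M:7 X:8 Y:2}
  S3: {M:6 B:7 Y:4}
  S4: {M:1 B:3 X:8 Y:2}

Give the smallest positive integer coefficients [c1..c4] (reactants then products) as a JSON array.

M: 6·5 = 30 | 1·7+3·6+5·1 = 30
B: 6·6 = 36 | 1·0+3·7+5·3 = 36
X: 6·8 = 48 | 1·8+3·0+5·8 = 48
Y: 6·4 = 24 | 1·2+3·4+5·2 = 24
gcd(6,1,3,5) = 1

Coefficients: [6, 1, 3, 5]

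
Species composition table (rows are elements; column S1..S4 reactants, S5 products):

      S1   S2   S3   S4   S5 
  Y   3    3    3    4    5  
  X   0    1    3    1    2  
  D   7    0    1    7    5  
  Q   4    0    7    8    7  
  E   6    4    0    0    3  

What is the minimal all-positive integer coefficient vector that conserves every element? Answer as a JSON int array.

Coefficients: [1, 3, 2, 3, 6]

Y: 1·3+3·3+2·3+3·4 = 30 | 6·5 = 30
X: 1·0+3·1+2·3+3·1 = 12 | 6·2 = 12
D: 1·7+3·0+2·1+3·7 = 30 | 6·5 = 30
Q: 1·4+3·0+2·7+3·8 = 42 | 6·7 = 42
E: 1·6+3·4+2·0+3·0 = 18 | 6·3 = 18
gcd(1,3,2,3,6) = 1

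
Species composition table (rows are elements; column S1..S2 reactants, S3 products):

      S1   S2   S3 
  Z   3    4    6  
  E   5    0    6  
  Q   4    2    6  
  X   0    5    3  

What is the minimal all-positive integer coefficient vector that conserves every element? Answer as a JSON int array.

Coefficients: [6, 3, 5]

Z: 6·3+3·4 = 30 | 5·6 = 30
E: 6·5+3·0 = 30 | 5·6 = 30
Q: 6·4+3·2 = 30 | 5·6 = 30
X: 6·0+3·5 = 15 | 5·3 = 15
gcd(6,3,5) = 1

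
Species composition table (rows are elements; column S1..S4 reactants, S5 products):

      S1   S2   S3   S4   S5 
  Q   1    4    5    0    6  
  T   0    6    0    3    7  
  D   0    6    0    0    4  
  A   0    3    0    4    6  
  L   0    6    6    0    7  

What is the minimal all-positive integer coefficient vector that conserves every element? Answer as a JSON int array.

Q: 5·1+4·4+3·5+6·0 = 36 | 6·6 = 36
T: 5·0+4·6+3·0+6·3 = 42 | 6·7 = 42
D: 5·0+4·6+3·0+6·0 = 24 | 6·4 = 24
A: 5·0+4·3+3·0+6·4 = 36 | 6·6 = 36
L: 5·0+4·6+3·6+6·0 = 42 | 6·7 = 42
gcd(5,4,3,6,6) = 1

Coefficients: [5, 4, 3, 6, 6]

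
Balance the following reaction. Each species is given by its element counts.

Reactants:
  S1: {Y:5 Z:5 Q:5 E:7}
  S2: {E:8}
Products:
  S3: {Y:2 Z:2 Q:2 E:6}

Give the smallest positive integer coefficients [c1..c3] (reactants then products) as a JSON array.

Coefficients: [2, 2, 5]

Y: 2·5+2·0 = 10 | 5·2 = 10
Z: 2·5+2·0 = 10 | 5·2 = 10
Q: 2·5+2·0 = 10 | 5·2 = 10
E: 2·7+2·8 = 30 | 5·6 = 30
gcd(2,2,5) = 1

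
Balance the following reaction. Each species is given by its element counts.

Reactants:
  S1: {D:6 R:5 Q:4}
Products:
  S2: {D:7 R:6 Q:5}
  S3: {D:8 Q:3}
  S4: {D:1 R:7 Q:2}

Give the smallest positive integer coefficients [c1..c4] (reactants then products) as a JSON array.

D: 5·6 = 30 | 3·7+1·8+1·1 = 30
R: 5·5 = 25 | 3·6+1·0+1·7 = 25
Q: 5·4 = 20 | 3·5+1·3+1·2 = 20
gcd(5,3,1,1) = 1

Coefficients: [5, 3, 1, 1]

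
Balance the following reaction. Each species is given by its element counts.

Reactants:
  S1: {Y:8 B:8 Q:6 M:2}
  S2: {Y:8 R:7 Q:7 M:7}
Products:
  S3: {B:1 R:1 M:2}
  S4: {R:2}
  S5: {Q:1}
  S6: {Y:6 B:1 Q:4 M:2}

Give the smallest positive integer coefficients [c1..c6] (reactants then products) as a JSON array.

Y: 1·8+2·8 = 24 | 4·0+5·0+4·0+4·6 = 24
B: 1·8+2·0 = 8 | 4·1+5·0+4·0+4·1 = 8
R: 1·0+2·7 = 14 | 4·1+5·2+4·0+4·0 = 14
Q: 1·6+2·7 = 20 | 4·0+5·0+4·1+4·4 = 20
M: 1·2+2·7 = 16 | 4·2+5·0+4·0+4·2 = 16
gcd(1,2,4,5,4,4) = 1

Coefficients: [1, 2, 4, 5, 4, 4]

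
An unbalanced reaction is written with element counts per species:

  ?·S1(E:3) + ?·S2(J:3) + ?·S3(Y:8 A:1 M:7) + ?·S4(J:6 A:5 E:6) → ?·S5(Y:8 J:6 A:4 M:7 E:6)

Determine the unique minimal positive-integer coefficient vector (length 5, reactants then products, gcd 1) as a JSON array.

Coefficients: [4, 4, 5, 3, 5]

Y: 4·0+4·0+5·8+3·0 = 40 | 5·8 = 40
J: 4·0+4·3+5·0+3·6 = 30 | 5·6 = 30
A: 4·0+4·0+5·1+3·5 = 20 | 5·4 = 20
M: 4·0+4·0+5·7+3·0 = 35 | 5·7 = 35
E: 4·3+4·0+5·0+3·6 = 30 | 5·6 = 30
gcd(4,4,5,3,5) = 1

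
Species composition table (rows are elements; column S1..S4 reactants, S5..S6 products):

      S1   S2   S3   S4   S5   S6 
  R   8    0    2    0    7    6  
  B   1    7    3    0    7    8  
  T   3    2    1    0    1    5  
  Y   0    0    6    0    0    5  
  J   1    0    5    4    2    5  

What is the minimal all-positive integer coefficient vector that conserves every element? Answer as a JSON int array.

R: 5·8+6·0+5·2+1·0 = 50 | 2·7+6·6 = 50
B: 5·1+6·7+5·3+1·0 = 62 | 2·7+6·8 = 62
T: 5·3+6·2+5·1+1·0 = 32 | 2·1+6·5 = 32
Y: 5·0+6·0+5·6+1·0 = 30 | 2·0+6·5 = 30
J: 5·1+6·0+5·5+1·4 = 34 | 2·2+6·5 = 34
gcd(5,6,5,1,2,6) = 1

Coefficients: [5, 6, 5, 1, 2, 6]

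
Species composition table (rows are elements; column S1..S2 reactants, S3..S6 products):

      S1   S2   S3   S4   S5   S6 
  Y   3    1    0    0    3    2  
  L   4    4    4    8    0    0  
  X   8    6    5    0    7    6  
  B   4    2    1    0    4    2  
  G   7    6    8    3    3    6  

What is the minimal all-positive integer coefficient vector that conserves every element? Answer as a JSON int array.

Coefficients: [4, 2, 2, 2, 4, 1]

Y: 4·3+2·1 = 14 | 2·0+2·0+4·3+1·2 = 14
L: 4·4+2·4 = 24 | 2·4+2·8+4·0+1·0 = 24
X: 4·8+2·6 = 44 | 2·5+2·0+4·7+1·6 = 44
B: 4·4+2·2 = 20 | 2·1+2·0+4·4+1·2 = 20
G: 4·7+2·6 = 40 | 2·8+2·3+4·3+1·6 = 40
gcd(4,2,2,2,4,1) = 1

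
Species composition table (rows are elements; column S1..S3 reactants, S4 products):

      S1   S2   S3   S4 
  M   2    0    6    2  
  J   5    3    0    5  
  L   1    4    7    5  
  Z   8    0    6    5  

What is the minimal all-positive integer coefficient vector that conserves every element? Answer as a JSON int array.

Coefficients: [3, 5, 1, 6]

M: 3·2+5·0+1·6 = 12 | 6·2 = 12
J: 3·5+5·3+1·0 = 30 | 6·5 = 30
L: 3·1+5·4+1·7 = 30 | 6·5 = 30
Z: 3·8+5·0+1·6 = 30 | 6·5 = 30
gcd(3,5,1,6) = 1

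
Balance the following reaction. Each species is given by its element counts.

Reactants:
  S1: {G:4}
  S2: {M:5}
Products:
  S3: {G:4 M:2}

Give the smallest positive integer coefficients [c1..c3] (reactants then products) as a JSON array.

G: 5·4+2·0 = 20 | 5·4 = 20
M: 5·0+2·5 = 10 | 5·2 = 10
gcd(5,2,5) = 1

Coefficients: [5, 2, 5]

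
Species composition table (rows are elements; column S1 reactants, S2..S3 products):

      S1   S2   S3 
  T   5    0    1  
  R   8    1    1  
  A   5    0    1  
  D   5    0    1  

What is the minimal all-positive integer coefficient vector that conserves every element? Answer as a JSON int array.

Coefficients: [1, 3, 5]

T: 1·5 = 5 | 3·0+5·1 = 5
R: 1·8 = 8 | 3·1+5·1 = 8
A: 1·5 = 5 | 3·0+5·1 = 5
D: 1·5 = 5 | 3·0+5·1 = 5
gcd(1,3,5) = 1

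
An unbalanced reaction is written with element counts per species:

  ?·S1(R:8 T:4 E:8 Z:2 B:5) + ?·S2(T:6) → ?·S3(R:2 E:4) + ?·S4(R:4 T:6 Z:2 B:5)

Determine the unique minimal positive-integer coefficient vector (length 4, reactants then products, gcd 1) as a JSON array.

R: 3·8+1·0 = 24 | 6·2+3·4 = 24
T: 3·4+1·6 = 18 | 6·0+3·6 = 18
E: 3·8+1·0 = 24 | 6·4+3·0 = 24
Z: 3·2+1·0 = 6 | 6·0+3·2 = 6
B: 3·5+1·0 = 15 | 6·0+3·5 = 15
gcd(3,1,6,3) = 1

Coefficients: [3, 1, 6, 3]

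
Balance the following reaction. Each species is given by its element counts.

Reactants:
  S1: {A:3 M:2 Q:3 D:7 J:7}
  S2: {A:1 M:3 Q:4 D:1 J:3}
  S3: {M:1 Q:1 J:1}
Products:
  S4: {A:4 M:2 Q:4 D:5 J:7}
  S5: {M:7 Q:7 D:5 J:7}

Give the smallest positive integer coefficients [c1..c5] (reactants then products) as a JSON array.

A: 5·3+5·1+6·0 = 20 | 5·4+3·0 = 20
M: 5·2+5·3+6·1 = 31 | 5·2+3·7 = 31
Q: 5·3+5·4+6·1 = 41 | 5·4+3·7 = 41
D: 5·7+5·1+6·0 = 40 | 5·5+3·5 = 40
J: 5·7+5·3+6·1 = 56 | 5·7+3·7 = 56
gcd(5,5,6,5,3) = 1

Coefficients: [5, 5, 6, 5, 3]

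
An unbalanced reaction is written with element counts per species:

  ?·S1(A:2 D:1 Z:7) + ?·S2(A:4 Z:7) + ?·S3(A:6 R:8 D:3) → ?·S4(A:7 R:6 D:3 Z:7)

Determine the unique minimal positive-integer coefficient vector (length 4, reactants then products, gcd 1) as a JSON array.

A: 3·2+1·4+3·6 = 28 | 4·7 = 28
R: 3·0+1·0+3·8 = 24 | 4·6 = 24
D: 3·1+1·0+3·3 = 12 | 4·3 = 12
Z: 3·7+1·7+3·0 = 28 | 4·7 = 28
gcd(3,1,3,4) = 1

Coefficients: [3, 1, 3, 4]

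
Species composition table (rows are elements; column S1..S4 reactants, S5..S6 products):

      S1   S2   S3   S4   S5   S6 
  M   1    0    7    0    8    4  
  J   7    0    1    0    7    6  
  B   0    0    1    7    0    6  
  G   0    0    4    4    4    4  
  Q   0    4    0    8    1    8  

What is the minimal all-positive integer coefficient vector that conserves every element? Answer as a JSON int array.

Coefficients: [5, 3, 5, 1, 4, 2]

M: 5·1+3·0+5·7+1·0 = 40 | 4·8+2·4 = 40
J: 5·7+3·0+5·1+1·0 = 40 | 4·7+2·6 = 40
B: 5·0+3·0+5·1+1·7 = 12 | 4·0+2·6 = 12
G: 5·0+3·0+5·4+1·4 = 24 | 4·4+2·4 = 24
Q: 5·0+3·4+5·0+1·8 = 20 | 4·1+2·8 = 20
gcd(5,3,5,1,4,2) = 1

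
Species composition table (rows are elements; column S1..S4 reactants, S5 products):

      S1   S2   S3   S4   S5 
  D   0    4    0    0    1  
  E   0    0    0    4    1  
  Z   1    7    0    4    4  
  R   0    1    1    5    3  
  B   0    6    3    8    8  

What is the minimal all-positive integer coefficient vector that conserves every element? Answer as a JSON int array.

D: 5·0+1·4+6·0+1·0 = 4 | 4·1 = 4
E: 5·0+1·0+6·0+1·4 = 4 | 4·1 = 4
Z: 5·1+1·7+6·0+1·4 = 16 | 4·4 = 16
R: 5·0+1·1+6·1+1·5 = 12 | 4·3 = 12
B: 5·0+1·6+6·3+1·8 = 32 | 4·8 = 32
gcd(5,1,6,1,4) = 1

Coefficients: [5, 1, 6, 1, 4]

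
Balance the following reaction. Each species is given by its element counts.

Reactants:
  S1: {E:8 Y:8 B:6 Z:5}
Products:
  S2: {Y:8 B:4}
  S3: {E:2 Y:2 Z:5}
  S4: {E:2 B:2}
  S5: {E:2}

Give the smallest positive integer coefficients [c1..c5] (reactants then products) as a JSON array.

E: 4·8 = 32 | 3·0+4·2+6·2+6·2 = 32
Y: 4·8 = 32 | 3·8+4·2+6·0+6·0 = 32
B: 4·6 = 24 | 3·4+4·0+6·2+6·0 = 24
Z: 4·5 = 20 | 3·0+4·5+6·0+6·0 = 20
gcd(4,3,4,6,6) = 1

Coefficients: [4, 3, 4, 6, 6]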